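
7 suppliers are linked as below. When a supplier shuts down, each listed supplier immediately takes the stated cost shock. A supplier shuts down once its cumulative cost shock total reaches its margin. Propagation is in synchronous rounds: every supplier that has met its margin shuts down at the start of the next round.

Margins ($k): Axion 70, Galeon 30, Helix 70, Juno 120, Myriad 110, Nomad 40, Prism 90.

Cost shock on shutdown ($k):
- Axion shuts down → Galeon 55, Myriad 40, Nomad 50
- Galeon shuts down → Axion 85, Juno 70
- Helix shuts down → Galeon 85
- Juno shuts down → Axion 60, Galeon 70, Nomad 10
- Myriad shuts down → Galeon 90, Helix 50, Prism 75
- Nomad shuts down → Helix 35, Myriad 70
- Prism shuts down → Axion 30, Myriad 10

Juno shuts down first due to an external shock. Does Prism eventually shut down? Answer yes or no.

no

Round 1 — Juno shuts down (initial).
  Axion: +60 → 60 < 70
  Galeon: +70 → 70 ≥ 30
  Nomad: +10 → 10 < 40
Round 2 — Galeon shuts down.
  Axion: +85 → 145 ≥ 70
Round 3 — Axion shuts down.
  Myriad: +40 → 40 < 110
  Nomad: +50 → 60 ≥ 40
Round 4 — Nomad shuts down.
  Helix: +35 → 35 < 70
  Myriad: +70 → 110 ≥ 110
Round 5 — Myriad shuts down.
  Helix: +50 → 85 ≥ 70
  Prism: +75 → 75 < 90
Round 6 — Helix shuts down.
No further shutdowns.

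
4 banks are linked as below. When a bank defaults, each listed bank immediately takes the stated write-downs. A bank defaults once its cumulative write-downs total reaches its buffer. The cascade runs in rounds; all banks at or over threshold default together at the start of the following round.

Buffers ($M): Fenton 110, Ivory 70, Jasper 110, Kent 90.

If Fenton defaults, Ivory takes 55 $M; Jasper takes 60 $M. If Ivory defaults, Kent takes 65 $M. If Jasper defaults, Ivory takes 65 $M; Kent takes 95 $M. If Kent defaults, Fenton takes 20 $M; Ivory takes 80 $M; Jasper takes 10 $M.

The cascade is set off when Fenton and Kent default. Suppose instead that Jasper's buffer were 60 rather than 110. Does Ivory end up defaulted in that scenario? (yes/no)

With Jasper's buffer at 60:
Round 1 — Fenton, Kent default (initial).
  Ivory: +55+80 → 135 ≥ 70
  Jasper: +60+10 → 70 ≥ 60
Round 2 — Ivory, Jasper default.
No further defaults.

yes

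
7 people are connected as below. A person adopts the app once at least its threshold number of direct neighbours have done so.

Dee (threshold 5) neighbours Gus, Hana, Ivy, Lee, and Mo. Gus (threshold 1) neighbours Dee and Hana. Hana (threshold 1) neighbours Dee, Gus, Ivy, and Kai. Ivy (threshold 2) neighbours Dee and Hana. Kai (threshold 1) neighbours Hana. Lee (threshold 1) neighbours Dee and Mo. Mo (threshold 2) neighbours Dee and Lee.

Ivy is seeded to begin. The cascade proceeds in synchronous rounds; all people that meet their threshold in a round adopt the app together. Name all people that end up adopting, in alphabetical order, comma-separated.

Round 1 — Ivy adopts the app (initial).
Round 2 — checking thresholds:
  Dee: 1 of 5 neighbours < 5, below threshold.
  Hana: 1 of 4 neighbours ≥ 1, adopts the app.
Round 3 — checking thresholds:
  Dee: 2 of 5 neighbours < 5, below threshold.
  Gus: 1 of 2 neighbours ≥ 1, adopts the app.
  Kai: 1 of 1 neighbours ≥ 1, adopts the app.
Round 4 — no new adoptions; cascade stops.

Gus, Hana, Ivy, Kai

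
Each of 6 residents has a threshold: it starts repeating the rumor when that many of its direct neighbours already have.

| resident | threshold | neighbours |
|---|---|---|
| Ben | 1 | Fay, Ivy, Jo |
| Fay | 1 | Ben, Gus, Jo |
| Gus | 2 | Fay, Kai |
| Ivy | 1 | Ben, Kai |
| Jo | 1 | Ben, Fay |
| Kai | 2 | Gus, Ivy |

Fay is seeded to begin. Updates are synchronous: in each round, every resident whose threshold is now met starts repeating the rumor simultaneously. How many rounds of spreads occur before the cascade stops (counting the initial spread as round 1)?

3

Round 1 — Fay starts repeating the rumor (initial).
Round 2 — checking thresholds:
  Ben: 1 of 3 neighbours ≥ 1, starts repeating the rumor.
  Gus: 1 of 2 neighbours < 2, below threshold.
  Jo: 1 of 2 neighbours ≥ 1, starts repeating the rumor.
Round 3 — checking thresholds:
  Gus: 1 of 2 neighbours < 2, below threshold.
  Ivy: 1 of 2 neighbours ≥ 1, starts repeating the rumor.
Round 4 — no new spreads; cascade stops.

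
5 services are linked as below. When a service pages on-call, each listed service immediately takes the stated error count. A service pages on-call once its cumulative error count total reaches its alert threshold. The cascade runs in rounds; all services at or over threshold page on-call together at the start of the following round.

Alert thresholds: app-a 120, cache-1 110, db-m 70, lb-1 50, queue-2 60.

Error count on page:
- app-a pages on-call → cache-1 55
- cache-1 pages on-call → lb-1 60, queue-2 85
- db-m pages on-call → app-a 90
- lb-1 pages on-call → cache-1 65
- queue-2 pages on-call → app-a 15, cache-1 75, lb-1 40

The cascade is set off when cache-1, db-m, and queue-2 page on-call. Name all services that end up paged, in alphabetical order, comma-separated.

Round 1 — cache-1, db-m, queue-2 page on-call (initial).
  app-a: +90+15 → 105 < 120
  lb-1: +60+40 → 100 ≥ 50
Round 2 — lb-1 pages on-call.
No further pages.

cache-1, db-m, lb-1, queue-2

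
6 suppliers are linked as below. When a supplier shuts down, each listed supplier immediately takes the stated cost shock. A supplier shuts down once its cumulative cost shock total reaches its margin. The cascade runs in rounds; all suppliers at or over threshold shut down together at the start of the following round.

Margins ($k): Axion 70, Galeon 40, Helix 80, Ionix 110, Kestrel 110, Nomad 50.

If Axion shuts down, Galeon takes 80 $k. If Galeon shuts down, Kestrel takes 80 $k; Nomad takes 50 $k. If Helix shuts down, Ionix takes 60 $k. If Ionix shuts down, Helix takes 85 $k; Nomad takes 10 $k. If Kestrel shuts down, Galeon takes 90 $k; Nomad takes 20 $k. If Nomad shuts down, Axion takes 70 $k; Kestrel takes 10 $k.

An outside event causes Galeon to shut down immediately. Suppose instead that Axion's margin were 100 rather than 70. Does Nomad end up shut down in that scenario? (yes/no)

yes

With Axion's margin at 100:
Round 1 — Galeon shuts down (initial).
  Kestrel: +80 → 80 < 110
  Nomad: +50 → 50 ≥ 50
Round 2 — Nomad shuts down.
  Axion: +70 → 70 < 100
  Kestrel: +10 → 90 < 110
No further shutdowns.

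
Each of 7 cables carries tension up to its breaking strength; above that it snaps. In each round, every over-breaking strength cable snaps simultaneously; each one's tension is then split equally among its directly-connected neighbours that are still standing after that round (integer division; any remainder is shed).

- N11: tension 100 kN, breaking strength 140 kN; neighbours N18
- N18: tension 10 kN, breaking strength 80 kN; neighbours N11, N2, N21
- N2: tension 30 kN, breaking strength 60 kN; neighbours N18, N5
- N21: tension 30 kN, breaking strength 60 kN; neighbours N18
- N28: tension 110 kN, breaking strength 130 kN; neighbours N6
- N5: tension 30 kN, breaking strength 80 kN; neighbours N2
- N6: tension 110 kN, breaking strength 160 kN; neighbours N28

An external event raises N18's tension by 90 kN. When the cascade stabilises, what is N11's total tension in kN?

133

Round 1 — N18 at 100 > 80. N18 snaps.
  N18 sheds 100 kN to N11, N2, N21: 33 each (1 lost).
    N11: 100+33 = 133 ≤ 140
    N2: 30+33 = 63 > 60
    N21: 30+33 = 63 > 60
Round 2 — N2, N21 snap.
  N2 sheds 63 kN to N5: 63 each.
    N5: 30+63 = 93 > 80
  N21 sheds 63 kN: no online neighbours, lost.
Round 3 — N5 snaps.
  N5 sheds 93 kN: no online neighbours, lost.
No further breaks.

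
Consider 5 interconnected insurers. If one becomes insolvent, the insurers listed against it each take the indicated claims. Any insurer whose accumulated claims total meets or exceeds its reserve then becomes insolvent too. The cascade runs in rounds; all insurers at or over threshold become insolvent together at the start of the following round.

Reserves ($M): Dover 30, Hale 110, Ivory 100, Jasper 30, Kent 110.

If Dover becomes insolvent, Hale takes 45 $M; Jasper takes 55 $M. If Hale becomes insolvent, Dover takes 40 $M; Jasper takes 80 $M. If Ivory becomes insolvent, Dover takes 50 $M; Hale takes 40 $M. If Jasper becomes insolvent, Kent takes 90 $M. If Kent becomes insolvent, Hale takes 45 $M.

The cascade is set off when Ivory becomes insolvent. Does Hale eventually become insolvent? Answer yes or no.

no

Round 1 — Ivory becomes insolvent (initial).
  Dover: +50 → 50 ≥ 30
  Hale: +40 → 40 < 110
Round 2 — Dover becomes insolvent.
  Hale: +45 → 85 < 110
  Jasper: +55 → 55 ≥ 30
Round 3 — Jasper becomes insolvent.
  Kent: +90 → 90 < 110
No further insolvencies.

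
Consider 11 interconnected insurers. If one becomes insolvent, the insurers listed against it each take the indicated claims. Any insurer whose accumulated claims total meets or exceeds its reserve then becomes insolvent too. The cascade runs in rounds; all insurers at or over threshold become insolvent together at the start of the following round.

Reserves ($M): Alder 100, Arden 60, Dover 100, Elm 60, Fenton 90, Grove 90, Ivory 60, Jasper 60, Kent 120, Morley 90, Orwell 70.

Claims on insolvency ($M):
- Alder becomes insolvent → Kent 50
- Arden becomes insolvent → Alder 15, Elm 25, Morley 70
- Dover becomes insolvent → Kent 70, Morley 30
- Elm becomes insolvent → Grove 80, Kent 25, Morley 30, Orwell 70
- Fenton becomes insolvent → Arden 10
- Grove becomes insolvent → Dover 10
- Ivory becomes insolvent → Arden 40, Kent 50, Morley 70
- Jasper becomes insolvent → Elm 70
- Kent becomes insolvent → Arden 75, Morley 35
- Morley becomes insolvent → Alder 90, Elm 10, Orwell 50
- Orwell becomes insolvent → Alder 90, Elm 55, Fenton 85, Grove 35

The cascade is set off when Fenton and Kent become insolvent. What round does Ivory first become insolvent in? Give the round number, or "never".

never

Round 1 — Fenton, Kent become insolvent (initial).
  Arden: +10+75 → 85 ≥ 60
  Morley: +35 → 35 < 90
Round 2 — Arden becomes insolvent.
  Alder: +15 → 15 < 100
  Elm: +25 → 25 < 60
  Morley: +70 → 105 ≥ 90
Round 3 — Morley becomes insolvent.
  Alder: +90 → 105 ≥ 100
  Elm: +10 → 35 < 60
  Orwell: +50 → 50 < 70
Round 4 — Alder becomes insolvent.
No further insolvencies.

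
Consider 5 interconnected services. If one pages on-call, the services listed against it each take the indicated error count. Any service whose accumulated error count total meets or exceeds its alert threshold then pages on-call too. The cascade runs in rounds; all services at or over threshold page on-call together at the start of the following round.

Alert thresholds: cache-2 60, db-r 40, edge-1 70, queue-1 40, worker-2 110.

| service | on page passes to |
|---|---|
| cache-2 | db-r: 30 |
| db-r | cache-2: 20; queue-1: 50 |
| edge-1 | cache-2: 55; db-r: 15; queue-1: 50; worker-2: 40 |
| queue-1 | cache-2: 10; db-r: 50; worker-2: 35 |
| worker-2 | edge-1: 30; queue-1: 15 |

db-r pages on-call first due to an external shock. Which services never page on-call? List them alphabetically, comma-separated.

cache-2, edge-1, worker-2

Round 1 — db-r pages on-call (initial).
  cache-2: +20 → 20 < 60
  queue-1: +50 → 50 ≥ 40
Round 2 — queue-1 pages on-call.
  cache-2: +10 → 30 < 60
  worker-2: +35 → 35 < 110
No further pages.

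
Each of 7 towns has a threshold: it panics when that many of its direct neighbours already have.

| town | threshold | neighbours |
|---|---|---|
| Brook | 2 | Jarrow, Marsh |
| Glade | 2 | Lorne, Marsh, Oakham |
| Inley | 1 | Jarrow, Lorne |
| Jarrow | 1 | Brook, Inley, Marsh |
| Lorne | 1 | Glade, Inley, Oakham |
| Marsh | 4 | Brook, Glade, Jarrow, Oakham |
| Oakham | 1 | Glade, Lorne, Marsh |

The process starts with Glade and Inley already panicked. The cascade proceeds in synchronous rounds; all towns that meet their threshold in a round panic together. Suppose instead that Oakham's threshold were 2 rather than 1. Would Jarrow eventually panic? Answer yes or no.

yes

With Oakham's threshold at 2:
Round 1 — Glade, Inley panic (initial).
Round 2 — checking thresholds:
  Jarrow: 1 of 3 neighbours ≥ 1, panics.
  Lorne: 2 of 3 neighbours ≥ 1, panics.
  Marsh: 1 of 4 neighbours < 4, below threshold.
  Oakham: 1 of 3 neighbours < 2, below threshold.
Round 3 — checking thresholds:
  Brook: 1 of 2 neighbours < 2, below threshold.
  Marsh: 2 of 4 neighbours < 4, below threshold.
  Oakham: 2 of 3 neighbours ≥ 2, panics.
Round 4 — no new panics; cascade stops.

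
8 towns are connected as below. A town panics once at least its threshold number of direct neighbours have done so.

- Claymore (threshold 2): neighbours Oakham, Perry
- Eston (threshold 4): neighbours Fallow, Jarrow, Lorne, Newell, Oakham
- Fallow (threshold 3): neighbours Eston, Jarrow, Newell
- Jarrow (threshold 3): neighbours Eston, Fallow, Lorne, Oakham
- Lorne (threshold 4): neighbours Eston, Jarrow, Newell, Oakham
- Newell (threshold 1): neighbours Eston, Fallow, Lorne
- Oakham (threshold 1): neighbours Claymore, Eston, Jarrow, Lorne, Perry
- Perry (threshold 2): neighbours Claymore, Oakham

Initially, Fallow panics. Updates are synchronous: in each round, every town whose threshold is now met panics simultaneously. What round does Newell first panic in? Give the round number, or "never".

2

Round 1 — Fallow panics (initial).
Round 2 — checking thresholds:
  Eston: 1 of 5 neighbours < 4, holds.
  Jarrow: 1 of 4 neighbours < 3, holds.
  Newell: 1 of 3 neighbours ≥ 1, panics.
Round 3 — no new panics; cascade stops.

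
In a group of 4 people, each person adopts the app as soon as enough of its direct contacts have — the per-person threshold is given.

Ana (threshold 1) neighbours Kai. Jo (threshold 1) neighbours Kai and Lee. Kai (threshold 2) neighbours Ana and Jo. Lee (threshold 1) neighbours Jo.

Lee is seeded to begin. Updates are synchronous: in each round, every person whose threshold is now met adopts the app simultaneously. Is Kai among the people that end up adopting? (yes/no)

Round 1 — Lee adopts the app (initial).
Round 2 — checking thresholds:
  Jo: 1 of 2 neighbours ≥ 1, adopts the app.
Round 3 — no new adoptions; cascade stops.

no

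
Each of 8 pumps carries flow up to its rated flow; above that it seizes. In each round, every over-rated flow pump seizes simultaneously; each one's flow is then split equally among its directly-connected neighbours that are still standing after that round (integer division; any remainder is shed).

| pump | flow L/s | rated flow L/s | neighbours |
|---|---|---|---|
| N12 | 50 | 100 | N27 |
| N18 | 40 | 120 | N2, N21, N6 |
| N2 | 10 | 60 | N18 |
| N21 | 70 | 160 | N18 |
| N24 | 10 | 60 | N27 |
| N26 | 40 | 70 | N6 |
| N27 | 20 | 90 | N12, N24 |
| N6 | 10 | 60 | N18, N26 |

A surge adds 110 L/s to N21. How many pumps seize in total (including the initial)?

Round 1 — N21 at 180 > 160. N21 seizes.
  N21 sheds 180 L/s to N18: 180 each.
    N18: 40+180 = 220 > 120
Round 2 — N18 seizes.
  N18 sheds 220 L/s to N2, N6: 110 each.
    N2: 10+110 = 120 > 60
    N6: 10+110 = 120 > 60
Round 3 — N2, N6 seize.
  N2 sheds 120 L/s: no online neighbours, lost.
  N6 sheds 120 L/s to N26: 120 each.
    N26: 40+120 = 160 > 70
Round 4 — N26 seizes.
  N26 sheds 160 L/s: no online neighbours, lost.
No further seizures.

5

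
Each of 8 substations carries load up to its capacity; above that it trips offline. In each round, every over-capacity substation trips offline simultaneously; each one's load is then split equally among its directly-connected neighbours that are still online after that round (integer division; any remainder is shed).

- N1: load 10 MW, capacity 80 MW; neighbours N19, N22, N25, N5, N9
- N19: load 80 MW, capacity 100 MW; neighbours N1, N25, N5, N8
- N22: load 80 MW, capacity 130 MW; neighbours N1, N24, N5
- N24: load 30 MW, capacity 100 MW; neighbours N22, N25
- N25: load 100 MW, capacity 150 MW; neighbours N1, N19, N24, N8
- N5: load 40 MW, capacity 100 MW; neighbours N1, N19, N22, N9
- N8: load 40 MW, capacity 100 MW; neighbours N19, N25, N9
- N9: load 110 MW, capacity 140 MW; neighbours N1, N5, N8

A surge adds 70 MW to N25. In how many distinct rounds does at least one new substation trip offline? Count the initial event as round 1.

6

Round 1 — N25 at 170 > 150. N25 trips offline.
  N25 sheds 170 MW to N1, N19, N24, N8: 42 each (2 lost).
    N1: 10+42 = 52 ≤ 80
    N19: 80+42 = 122 > 100
    N24: 30+42 = 72 ≤ 100
    N8: 40+42 = 82 ≤ 100
Round 2 — N19 trips offline.
  N19 sheds 122 MW to N1, N5, N8: 40 each (2 lost).
    N1: 52+40 = 92 > 80
    N5: 40+40 = 80 ≤ 100
    N8: 82+40 = 122 > 100
Round 3 — N1, N8 trip offline.
  N1 sheds 92 MW to N22, N5, N9: 30 each (2 lost).
    N22: 80+30 = 110 ≤ 130
    N5: 80+30 = 110 > 100
    N9: 110+30 = 140 ≤ 140
  N8 sheds 122 MW to N9: 122 each.
    N9: 140+122 = 262 > 140
Round 4 — N5, N9 trip offline.
  N5 sheds 110 MW to N22: 110 each.
    N22: 110+110 = 220 > 130
  N9 sheds 262 MW: no online neighbours, lost.
Round 5 — N22 trips offline.
  N22 sheds 220 MW to N24: 220 each.
    N24: 72+220 = 292 > 100
Round 6 — N24 trips offline.
  N24 sheds 292 MW: no online neighbours, lost.
No further trips.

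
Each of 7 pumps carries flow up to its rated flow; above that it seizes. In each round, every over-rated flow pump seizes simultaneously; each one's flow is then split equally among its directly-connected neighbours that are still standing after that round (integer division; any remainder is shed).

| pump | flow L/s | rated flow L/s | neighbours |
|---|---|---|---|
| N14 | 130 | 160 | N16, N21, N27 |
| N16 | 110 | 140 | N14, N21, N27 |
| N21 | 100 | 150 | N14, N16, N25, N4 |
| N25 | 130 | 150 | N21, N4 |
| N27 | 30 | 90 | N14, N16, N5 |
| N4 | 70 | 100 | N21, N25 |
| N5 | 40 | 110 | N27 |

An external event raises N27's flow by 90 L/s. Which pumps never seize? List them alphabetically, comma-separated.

N5

Round 1 — N27 at 120 > 90. N27 seizes.
  N27 sheds 120 L/s to N14, N16, N5: 40 each.
    N14: 130+40 = 170 > 160
    N16: 110+40 = 150 > 140
    N5: 40+40 = 80 ≤ 110
Round 2 — N14, N16 seize.
  N14 sheds 170 L/s to N21: 170 each.
    N21: 100+170 = 270 > 150
  N16 sheds 150 L/s to N21: 150 each.
    N21: 270+150 = 420 > 150
Round 3 — N21 seizes.
  N21 sheds 420 L/s to N25, N4: 210 each.
    N25: 130+210 = 340 > 150
    N4: 70+210 = 280 > 100
Round 4 — N25, N4 seize.
  N25 sheds 340 L/s: no online neighbours, lost.
  N4 sheds 280 L/s: no online neighbours, lost.
No further seizures.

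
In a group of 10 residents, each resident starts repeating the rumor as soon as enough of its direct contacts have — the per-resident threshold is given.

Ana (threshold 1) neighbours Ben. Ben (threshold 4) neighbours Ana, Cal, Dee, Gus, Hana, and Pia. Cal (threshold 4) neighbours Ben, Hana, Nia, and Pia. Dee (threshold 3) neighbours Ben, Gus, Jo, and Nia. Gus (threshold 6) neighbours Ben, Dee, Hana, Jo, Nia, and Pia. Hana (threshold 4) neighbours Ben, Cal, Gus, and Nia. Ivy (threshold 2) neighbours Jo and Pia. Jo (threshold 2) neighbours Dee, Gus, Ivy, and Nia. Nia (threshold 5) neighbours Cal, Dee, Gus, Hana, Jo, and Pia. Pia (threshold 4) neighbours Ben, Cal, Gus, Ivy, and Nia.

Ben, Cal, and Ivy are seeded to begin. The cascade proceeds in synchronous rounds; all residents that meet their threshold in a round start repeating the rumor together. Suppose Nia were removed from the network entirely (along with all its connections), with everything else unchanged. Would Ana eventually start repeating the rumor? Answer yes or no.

With Nia removed:
Round 1 — Ben, Cal, Ivy start repeating the rumor (initial).
Round 2 — checking thresholds:
  Ana: 1 of 1 neighbours ≥ 1, starts repeating the rumor.
  Dee: 1 of 3 neighbours < 3, holds.
  Gus: 1 of 5 neighbours < 6, holds.
  Hana: 2 of 3 neighbours < 4, holds.
  Jo: 1 of 3 neighbours < 2, holds.
  Pia: 3 of 4 neighbours < 4, holds.
Round 3 — no new spreads; cascade stops.

yes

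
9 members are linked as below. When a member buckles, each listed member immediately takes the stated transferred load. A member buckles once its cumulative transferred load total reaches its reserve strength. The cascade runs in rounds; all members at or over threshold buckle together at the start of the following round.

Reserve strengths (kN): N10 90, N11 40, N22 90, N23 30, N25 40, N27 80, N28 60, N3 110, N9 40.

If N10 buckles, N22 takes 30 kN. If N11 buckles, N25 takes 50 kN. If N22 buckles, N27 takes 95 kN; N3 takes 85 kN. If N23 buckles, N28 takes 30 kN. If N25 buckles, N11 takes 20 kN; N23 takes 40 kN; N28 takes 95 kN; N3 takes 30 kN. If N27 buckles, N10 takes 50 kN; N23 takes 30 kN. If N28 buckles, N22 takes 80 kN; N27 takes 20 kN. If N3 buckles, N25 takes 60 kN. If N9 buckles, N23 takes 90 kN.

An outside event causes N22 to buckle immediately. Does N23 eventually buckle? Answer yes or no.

Round 1 — N22 buckles (initial).
  N27: +95 → 95 ≥ 80
  N3: +85 → 85 < 110
Round 2 — N27 buckles.
  N10: +50 → 50 < 90
  N23: +30 → 30 ≥ 30
Round 3 — N23 buckles.
  N28: +30 → 30 < 60
No further bucklings.

yes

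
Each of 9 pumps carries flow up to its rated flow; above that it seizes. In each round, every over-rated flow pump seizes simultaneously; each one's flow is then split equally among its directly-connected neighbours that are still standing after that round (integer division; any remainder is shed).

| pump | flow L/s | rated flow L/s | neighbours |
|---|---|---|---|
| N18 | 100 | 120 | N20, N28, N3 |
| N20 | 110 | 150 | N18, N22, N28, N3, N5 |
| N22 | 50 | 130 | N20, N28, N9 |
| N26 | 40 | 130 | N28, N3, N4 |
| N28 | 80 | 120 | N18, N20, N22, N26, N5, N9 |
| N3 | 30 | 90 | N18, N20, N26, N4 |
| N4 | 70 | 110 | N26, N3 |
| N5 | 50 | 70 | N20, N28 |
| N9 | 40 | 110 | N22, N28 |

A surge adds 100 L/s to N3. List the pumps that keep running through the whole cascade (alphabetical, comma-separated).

Round 1 — N3 at 130 > 90. N3 seizes.
  N3 sheds 130 L/s to N18, N20, N26, N4: 32 each (2 lost).
    N18: 100+32 = 132 > 120
    N20: 110+32 = 142 ≤ 150
    N26: 40+32 = 72 ≤ 130
    N4: 70+32 = 102 ≤ 110
Round 2 — N18 seizes.
  N18 sheds 132 L/s to N20, N28: 66 each.
    N20: 142+66 = 208 > 150
    N28: 80+66 = 146 > 120
Round 3 — N20, N28 seize.
  N20 sheds 208 L/s to N22, N5: 104 each.
    N22: 50+104 = 154 > 130
    N5: 50+104 = 154 > 70
  N28 sheds 146 L/s to N22, N26, N5, N9: 36 each (2 lost).
    N22: 154+36 = 190 > 130
    N26: 72+36 = 108 ≤ 130
    N5: 154+36 = 190 > 70
    N9: 40+36 = 76 ≤ 110
Round 4 — N22, N5 seize.
  N22 sheds 190 L/s to N9: 190 each.
    N9: 76+190 = 266 > 110
  N5 sheds 190 L/s: no online neighbours, lost.
Round 5 — N9 seizes.
  N9 sheds 266 L/s: no online neighbours, lost.
No further seizures.

N26, N4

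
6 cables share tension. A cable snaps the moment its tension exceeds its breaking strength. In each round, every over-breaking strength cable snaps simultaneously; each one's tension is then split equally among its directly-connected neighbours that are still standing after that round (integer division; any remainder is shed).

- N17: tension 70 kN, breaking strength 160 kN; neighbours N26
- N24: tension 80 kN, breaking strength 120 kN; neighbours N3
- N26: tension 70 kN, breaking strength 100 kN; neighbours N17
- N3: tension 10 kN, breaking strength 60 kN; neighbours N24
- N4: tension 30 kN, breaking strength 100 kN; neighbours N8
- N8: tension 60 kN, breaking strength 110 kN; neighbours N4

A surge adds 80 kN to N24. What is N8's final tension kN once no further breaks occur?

60

Round 1 — N24 at 160 > 120. N24 snaps.
  N24 sheds 160 kN to N3: 160 each.
    N3: 10+160 = 170 > 60
Round 2 — N3 snaps.
  N3 sheds 170 kN: no online neighbours, lost.
No further breaks.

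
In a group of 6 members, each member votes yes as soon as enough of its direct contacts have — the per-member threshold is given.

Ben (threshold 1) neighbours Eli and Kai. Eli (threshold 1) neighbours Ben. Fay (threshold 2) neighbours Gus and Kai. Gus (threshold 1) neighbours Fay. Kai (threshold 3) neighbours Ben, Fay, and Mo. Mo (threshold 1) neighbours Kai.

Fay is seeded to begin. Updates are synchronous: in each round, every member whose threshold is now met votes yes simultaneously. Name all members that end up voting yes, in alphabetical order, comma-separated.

Fay, Gus

Round 1 — Fay votes yes (initial).
Round 2 — checking thresholds:
  Gus: 1 of 1 neighbours ≥ 1, votes yes.
  Kai: 1 of 3 neighbours < 3, holds.
Round 3 — no new yes votes; cascade stops.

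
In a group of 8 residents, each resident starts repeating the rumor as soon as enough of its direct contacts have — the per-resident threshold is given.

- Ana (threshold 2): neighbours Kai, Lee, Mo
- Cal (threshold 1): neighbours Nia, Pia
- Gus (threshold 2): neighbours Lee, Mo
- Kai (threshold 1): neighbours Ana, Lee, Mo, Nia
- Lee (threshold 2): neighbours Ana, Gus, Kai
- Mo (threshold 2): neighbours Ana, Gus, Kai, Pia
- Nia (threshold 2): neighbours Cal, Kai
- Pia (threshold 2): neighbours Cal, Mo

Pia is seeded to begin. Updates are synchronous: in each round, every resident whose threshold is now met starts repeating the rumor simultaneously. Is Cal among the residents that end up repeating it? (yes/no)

Round 1 — Pia starts repeating the rumor (initial).
Round 2 — checking thresholds:
  Cal: 1 of 2 neighbours ≥ 1, starts repeating the rumor.
  Mo: 1 of 4 neighbours < 2, holds.
Round 3 — no new spreads; cascade stops.

yes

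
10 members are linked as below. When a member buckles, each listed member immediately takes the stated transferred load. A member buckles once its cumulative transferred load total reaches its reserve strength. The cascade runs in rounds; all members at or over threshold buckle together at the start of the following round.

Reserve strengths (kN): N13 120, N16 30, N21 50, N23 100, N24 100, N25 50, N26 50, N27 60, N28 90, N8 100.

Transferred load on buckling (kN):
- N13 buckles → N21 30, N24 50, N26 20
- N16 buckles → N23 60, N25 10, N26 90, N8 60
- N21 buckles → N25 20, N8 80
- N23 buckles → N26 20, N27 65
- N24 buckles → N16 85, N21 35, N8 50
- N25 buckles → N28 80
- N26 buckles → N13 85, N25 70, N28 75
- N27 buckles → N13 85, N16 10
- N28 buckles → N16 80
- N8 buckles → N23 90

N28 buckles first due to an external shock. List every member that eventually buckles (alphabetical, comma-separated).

Round 1 — N28 buckles (initial).
  N16: +80 → 80 ≥ 30
Round 2 — N16 buckles.
  N23: +60 → 60 < 100
  N25: +10 → 10 < 50
  N26: +90 → 90 ≥ 50
  N8: +60 → 60 < 100
Round 3 — N26 buckles.
  N13: +85 → 85 < 120
  N25: +70 → 80 ≥ 50
Round 4 — N25 buckles.
No further bucklings.

N16, N25, N26, N28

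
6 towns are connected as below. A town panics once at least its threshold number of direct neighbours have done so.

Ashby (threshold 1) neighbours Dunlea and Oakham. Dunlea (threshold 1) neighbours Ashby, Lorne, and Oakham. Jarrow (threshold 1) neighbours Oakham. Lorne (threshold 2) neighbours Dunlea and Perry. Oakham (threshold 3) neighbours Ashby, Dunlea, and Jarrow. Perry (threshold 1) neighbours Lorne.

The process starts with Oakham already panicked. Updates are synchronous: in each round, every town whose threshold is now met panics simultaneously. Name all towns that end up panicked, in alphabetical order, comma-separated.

Ashby, Dunlea, Jarrow, Oakham

Round 1 — Oakham panics (initial).
Round 2 — checking thresholds:
  Ashby: 1 of 2 neighbours ≥ 1, panics.
  Dunlea: 1 of 3 neighbours ≥ 1, panics.
  Jarrow: 1 of 1 neighbours ≥ 1, panics.
Round 3 — no new panics; cascade stops.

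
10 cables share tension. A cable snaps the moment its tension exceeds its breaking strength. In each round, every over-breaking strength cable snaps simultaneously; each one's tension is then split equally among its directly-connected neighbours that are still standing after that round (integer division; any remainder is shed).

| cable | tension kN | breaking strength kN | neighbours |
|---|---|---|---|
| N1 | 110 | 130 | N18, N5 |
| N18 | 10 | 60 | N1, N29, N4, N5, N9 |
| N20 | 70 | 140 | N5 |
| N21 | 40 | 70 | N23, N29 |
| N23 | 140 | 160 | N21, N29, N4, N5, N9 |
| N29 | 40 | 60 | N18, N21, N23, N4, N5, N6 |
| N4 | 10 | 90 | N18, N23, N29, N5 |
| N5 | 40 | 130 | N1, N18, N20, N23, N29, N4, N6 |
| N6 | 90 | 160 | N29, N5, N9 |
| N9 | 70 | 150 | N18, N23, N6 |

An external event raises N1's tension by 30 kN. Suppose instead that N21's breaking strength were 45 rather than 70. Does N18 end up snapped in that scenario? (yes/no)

With N21's breaking strength at 45:
Round 1 — N1 at 140 > 130. N1 snaps.
  N1 sheds 140 kN to N18, N5: 70 each.
    N18: 10+70 = 80 > 60
    N5: 40+70 = 110 ≤ 130
Round 2 — N18 snaps.
  N18 sheds 80 kN to N29, N4, N5, N9: 20 each.
    N29: 40+20 = 60 ≤ 60
    N4: 10+20 = 30 ≤ 90
    N5: 110+20 = 130 ≤ 130
    N9: 70+20 = 90 ≤ 150
No further breaks.

yes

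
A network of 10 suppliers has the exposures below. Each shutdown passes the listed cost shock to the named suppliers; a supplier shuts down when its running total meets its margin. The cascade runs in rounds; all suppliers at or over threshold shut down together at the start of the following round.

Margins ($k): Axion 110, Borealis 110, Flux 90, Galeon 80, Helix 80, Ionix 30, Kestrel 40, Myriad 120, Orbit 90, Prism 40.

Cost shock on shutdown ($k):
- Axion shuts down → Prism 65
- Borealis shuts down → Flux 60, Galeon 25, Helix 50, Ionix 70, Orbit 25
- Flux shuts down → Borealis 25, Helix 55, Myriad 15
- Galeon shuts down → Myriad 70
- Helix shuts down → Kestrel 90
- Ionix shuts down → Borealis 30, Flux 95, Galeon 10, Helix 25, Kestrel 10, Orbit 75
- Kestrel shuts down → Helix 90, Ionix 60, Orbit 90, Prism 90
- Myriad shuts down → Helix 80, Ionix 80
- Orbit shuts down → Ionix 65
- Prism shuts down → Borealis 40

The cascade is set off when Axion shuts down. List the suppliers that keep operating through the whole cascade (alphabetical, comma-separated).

Borealis, Flux, Galeon, Helix, Ionix, Kestrel, Myriad, Orbit

Round 1 — Axion shuts down (initial).
  Prism: +65 → 65 ≥ 40
Round 2 — Prism shuts down.
  Borealis: +40 → 40 < 110
No further shutdowns.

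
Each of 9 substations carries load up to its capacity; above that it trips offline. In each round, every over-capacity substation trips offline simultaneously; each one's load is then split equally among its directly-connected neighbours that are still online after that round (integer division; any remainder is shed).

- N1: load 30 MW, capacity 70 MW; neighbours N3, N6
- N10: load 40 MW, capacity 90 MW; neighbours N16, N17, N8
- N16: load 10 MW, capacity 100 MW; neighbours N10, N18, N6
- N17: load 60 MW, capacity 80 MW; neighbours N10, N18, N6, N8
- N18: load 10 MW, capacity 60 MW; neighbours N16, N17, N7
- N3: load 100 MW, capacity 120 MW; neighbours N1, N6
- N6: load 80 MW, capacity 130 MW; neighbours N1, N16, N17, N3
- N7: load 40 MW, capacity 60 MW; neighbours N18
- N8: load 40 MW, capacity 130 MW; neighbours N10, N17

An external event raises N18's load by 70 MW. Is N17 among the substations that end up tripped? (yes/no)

yes

Round 1 — N18 at 80 > 60. N18 trips offline.
  N18 sheds 80 MW to N16, N17, N7: 26 each (2 lost).
    N16: 10+26 = 36 ≤ 100
    N17: 60+26 = 86 > 80
    N7: 40+26 = 66 > 60
Round 2 — N17, N7 trip offline.
  N17 sheds 86 MW to N10, N6, N8: 28 each (2 lost).
    N10: 40+28 = 68 ≤ 90
    N6: 80+28 = 108 ≤ 130
    N8: 40+28 = 68 ≤ 130
  N7 sheds 66 MW: no online neighbours, lost.
No further trips.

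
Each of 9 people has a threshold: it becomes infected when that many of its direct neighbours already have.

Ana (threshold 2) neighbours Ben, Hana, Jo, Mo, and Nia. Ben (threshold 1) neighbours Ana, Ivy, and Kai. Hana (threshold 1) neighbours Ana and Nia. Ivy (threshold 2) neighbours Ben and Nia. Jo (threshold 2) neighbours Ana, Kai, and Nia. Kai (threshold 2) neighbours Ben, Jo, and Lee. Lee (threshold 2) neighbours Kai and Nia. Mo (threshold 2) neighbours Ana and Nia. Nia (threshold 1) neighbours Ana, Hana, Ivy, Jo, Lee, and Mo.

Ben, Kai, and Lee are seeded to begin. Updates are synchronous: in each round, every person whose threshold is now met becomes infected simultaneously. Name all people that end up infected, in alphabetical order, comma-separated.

Ana, Ben, Hana, Ivy, Jo, Kai, Lee, Mo, Nia

Round 1 — Ben, Kai, Lee become infected (initial).
Round 2 — checking thresholds:
  Ana: 1 of 5 neighbours < 2, below threshold.
  Ivy: 1 of 2 neighbours < 2, below threshold.
  Jo: 1 of 3 neighbours < 2, below threshold.
  Nia: 1 of 6 neighbours ≥ 1, becomes infected.
Round 3 — checking thresholds:
  Ana: 2 of 5 neighbours ≥ 2, becomes infected.
  Hana: 1 of 2 neighbours ≥ 1, becomes infected.
  Ivy: 2 of 2 neighbours ≥ 2, becomes infected.
  Jo: 2 of 3 neighbours ≥ 2, becomes infected.
  Mo: 1 of 2 neighbours < 2, below threshold.
Round 4 — checking thresholds:
  Mo: 2 of 2 neighbours ≥ 2, becomes infected.
Round 5 — no new infections; cascade stops.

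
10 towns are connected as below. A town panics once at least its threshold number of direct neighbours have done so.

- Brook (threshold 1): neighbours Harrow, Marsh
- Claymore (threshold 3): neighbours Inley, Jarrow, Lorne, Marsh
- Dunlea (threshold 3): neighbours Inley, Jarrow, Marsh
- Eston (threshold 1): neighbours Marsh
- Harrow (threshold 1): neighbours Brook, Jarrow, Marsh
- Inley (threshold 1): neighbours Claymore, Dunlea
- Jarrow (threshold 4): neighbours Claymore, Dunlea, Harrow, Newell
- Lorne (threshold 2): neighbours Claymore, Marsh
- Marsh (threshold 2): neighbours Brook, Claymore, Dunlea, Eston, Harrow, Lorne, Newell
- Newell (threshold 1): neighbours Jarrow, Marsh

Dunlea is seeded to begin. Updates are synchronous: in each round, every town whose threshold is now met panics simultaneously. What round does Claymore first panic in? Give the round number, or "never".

Round 1 — Dunlea panics (initial).
Round 2 — checking thresholds:
  Inley: 1 of 2 neighbours ≥ 1, panics.
  Jarrow: 1 of 4 neighbours < 4, below threshold.
  Marsh: 1 of 7 neighbours < 2, below threshold.
Round 3 — no new panics; cascade stops.

never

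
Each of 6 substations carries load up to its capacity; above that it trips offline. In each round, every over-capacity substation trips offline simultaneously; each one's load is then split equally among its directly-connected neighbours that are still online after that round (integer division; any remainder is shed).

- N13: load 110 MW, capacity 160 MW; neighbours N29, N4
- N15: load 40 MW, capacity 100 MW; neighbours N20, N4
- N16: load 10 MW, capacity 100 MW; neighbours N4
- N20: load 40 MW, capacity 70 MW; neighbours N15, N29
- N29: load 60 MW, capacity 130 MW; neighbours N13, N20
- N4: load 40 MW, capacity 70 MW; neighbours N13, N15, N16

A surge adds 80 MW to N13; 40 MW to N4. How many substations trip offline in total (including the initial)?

5

Round 1 — N13 at 190 > 160; N4 at 80 > 70. N13, N4 trip offline.
  N13 sheds 190 MW to N29: 190 each.
    N29: 60+190 = 250 > 130
  N4 sheds 80 MW to N15, N16: 40 each.
    N15: 40+40 = 80 ≤ 100
    N16: 10+40 = 50 ≤ 100
Round 2 — N29 trips offline.
  N29 sheds 250 MW to N20: 250 each.
    N20: 40+250 = 290 > 70
Round 3 — N20 trips offline.
  N20 sheds 290 MW to N15: 290 each.
    N15: 80+290 = 370 > 100
Round 4 — N15 trips offline.
  N15 sheds 370 MW: no online neighbours, lost.
No further trips.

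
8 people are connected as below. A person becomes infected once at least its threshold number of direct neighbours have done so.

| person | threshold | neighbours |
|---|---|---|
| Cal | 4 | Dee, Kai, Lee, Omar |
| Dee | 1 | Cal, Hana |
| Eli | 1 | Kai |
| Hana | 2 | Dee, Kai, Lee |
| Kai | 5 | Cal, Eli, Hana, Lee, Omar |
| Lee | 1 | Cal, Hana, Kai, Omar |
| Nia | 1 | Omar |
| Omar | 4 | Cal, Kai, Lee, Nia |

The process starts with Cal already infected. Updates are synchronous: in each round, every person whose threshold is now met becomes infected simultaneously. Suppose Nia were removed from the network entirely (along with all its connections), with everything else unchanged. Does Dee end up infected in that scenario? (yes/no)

With Nia removed:
Round 1 — Cal becomes infected (initial).
Round 2 — checking thresholds:
  Dee: 1 of 2 neighbours ≥ 1, becomes infected.
  Kai: 1 of 5 neighbours < 5, not yet.
  Lee: 1 of 4 neighbours ≥ 1, becomes infected.
  Omar: 1 of 3 neighbours < 4, not yet.
Round 3 — checking thresholds:
  Hana: 2 of 3 neighbours ≥ 2, becomes infected.
  Kai: 2 of 5 neighbours < 5, not yet.
  Omar: 2 of 3 neighbours < 4, not yet.
Round 4 — no new infections; cascade stops.

yes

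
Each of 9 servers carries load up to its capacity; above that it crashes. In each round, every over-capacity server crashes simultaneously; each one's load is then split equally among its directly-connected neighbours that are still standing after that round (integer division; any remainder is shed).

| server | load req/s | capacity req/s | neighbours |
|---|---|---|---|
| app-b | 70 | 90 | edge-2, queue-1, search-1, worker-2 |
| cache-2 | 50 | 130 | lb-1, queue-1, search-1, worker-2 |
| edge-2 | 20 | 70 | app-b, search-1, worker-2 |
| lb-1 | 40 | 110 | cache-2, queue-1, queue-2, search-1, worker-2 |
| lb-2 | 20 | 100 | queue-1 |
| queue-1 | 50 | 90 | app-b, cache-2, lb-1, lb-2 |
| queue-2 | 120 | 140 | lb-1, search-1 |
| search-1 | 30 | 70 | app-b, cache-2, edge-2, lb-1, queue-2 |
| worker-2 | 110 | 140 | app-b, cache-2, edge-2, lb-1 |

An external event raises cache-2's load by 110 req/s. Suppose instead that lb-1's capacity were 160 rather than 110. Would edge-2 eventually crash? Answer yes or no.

yes

With lb-1's capacity at 160:
Round 1 — cache-2 at 160 > 130. cache-2 crashes.
  cache-2 sheds 160 req/s to lb-1, queue-1, search-1, worker-2: 40 each.
    lb-1: 40+40 = 80 ≤ 160
    queue-1: 50+40 = 90 ≤ 90
    search-1: 30+40 = 70 ≤ 70
    worker-2: 110+40 = 150 > 140
Round 2 — worker-2 crashes.
  worker-2 sheds 150 req/s to app-b, edge-2, lb-1: 50 each.
    app-b: 70+50 = 120 > 90
    edge-2: 20+50 = 70 ≤ 70
    lb-1: 80+50 = 130 ≤ 160
Round 3 — app-b crashes.
  app-b sheds 120 req/s to edge-2, queue-1, search-1: 40 each.
    edge-2: 70+40 = 110 > 70
    queue-1: 90+40 = 130 > 90
    search-1: 70+40 = 110 > 70
Round 4 — edge-2, queue-1, search-1 crash.
  edge-2 sheds 110 req/s: no online neighbours, lost.
  queue-1 sheds 130 req/s to lb-1, lb-2: 65 each.
    lb-1: 130+65 = 195 > 160
    lb-2: 20+65 = 85 ≤ 100
  search-1 sheds 110 req/s to lb-1, queue-2: 55 each.
    lb-1: 195+55 = 250 > 160
    queue-2: 120+55 = 175 > 140
Round 5 — lb-1, queue-2 crash.
  lb-1 sheds 250 req/s: no online neighbours, lost.
  queue-2 sheds 175 req/s: no online neighbours, lost.
No further crashes.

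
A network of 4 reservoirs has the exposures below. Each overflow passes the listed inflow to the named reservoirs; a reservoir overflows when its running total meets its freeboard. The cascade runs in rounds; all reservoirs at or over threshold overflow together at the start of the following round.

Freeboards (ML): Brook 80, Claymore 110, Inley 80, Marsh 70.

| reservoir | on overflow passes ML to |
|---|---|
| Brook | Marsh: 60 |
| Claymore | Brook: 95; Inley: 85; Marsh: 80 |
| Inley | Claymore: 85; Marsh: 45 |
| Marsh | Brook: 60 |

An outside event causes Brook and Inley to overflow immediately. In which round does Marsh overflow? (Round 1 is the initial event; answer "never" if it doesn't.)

Round 1 — Brook, Inley overflow (initial).
  Claymore: +85 → 85 < 110
  Marsh: +60+45 → 105 ≥ 70
Round 2 — Marsh overflows.
No further overflows.

2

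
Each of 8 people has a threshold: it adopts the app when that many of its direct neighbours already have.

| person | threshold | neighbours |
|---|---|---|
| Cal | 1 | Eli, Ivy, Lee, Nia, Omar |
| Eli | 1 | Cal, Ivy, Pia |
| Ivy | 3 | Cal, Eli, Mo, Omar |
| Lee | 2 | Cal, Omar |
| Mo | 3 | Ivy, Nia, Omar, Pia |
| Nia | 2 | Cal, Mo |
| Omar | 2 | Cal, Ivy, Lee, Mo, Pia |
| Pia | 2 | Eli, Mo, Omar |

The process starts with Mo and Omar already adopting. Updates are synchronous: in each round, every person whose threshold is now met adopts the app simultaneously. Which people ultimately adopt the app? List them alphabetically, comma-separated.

Cal, Eli, Ivy, Lee, Mo, Nia, Omar, Pia

Round 1 — Mo, Omar adopt the app (initial).
Round 2 — checking thresholds:
  Cal: 1 of 5 neighbours ≥ 1, adopts the app.
  Ivy: 2 of 4 neighbours < 3, below threshold.
  Lee: 1 of 2 neighbours < 2, below threshold.
  Nia: 1 of 2 neighbours < 2, below threshold.
  Pia: 2 of 3 neighbours ≥ 2, adopts the app.
Round 3 — checking thresholds:
  Eli: 2 of 3 neighbours ≥ 1, adopts the app.
  Ivy: 3 of 4 neighbours ≥ 3, adopts the app.
  Lee: 2 of 2 neighbours ≥ 2, adopts the app.
  Nia: 2 of 2 neighbours ≥ 2, adopts the app.
Round 4 — no new adoptions; cascade stops.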